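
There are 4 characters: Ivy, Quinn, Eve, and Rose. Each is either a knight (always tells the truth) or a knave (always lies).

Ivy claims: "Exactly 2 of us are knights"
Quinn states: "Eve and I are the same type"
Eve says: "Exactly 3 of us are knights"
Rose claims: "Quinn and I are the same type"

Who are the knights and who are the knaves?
Ivy is a knave.
Quinn is a knight.
Eve is a knight.
Rose is a knight.

Verification:
- Ivy (knave) says "Exactly 2 of us are knights" - this is FALSE (a lie) because there are 3 knights.
- Quinn (knight) says "Eve and I are the same type" - this is TRUE because Quinn is a knight and Eve is a knight.
- Eve (knight) says "Exactly 3 of us are knights" - this is TRUE because there are 3 knights.
- Rose (knight) says "Quinn and I are the same type" - this is TRUE because Rose is a knight and Quinn is a knight.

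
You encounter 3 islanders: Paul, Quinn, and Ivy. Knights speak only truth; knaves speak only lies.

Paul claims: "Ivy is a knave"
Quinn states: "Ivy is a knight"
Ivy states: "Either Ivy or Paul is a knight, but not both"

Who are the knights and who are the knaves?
Paul is a knave.
Quinn is a knight.
Ivy is a knight.

Verification:
- Paul (knave) says "Ivy is a knave" - this is FALSE (a lie) because Ivy is a knight.
- Quinn (knight) says "Ivy is a knight" - this is TRUE because Ivy is a knight.
- Ivy (knight) says "Either Ivy or Paul is a knight, but not both" - this is TRUE because Ivy is a knight and Paul is a knave.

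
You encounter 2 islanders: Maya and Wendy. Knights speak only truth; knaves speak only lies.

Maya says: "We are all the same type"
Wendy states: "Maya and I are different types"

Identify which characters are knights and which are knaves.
Maya is a knave.
Wendy is a knight.

Verification:
- Maya (knave) says "We are all the same type" - this is FALSE (a lie) because Wendy is a knight and Maya is a knave.
- Wendy (knight) says "Maya and I are different types" - this is TRUE because Wendy is a knight and Maya is a knave.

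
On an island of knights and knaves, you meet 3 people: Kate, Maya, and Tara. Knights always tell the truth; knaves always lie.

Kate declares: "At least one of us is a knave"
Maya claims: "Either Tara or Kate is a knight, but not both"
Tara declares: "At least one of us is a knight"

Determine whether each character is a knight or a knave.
Kate is a knight.
Maya is a knave.
Tara is a knight.

Verification:
- Kate (knight) says "At least one of us is a knave" - this is TRUE because Maya is a knave.
- Maya (knave) says "Either Tara or Kate is a knight, but not both" - this is FALSE (a lie) because Tara is a knight and Kate is a knight.
- Tara (knight) says "At least one of us is a knight" - this is TRUE because Kate and Tara are knights.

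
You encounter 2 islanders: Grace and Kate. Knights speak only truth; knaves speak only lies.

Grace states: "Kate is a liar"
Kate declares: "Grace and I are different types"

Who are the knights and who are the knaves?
Grace is a knave.
Kate is a knight.

Verification:
- Grace (knave) says "Kate is a liar" - this is FALSE (a lie) because Kate is a knight.
- Kate (knight) says "Grace and I are different types" - this is TRUE because Kate is a knight and Grace is a knave.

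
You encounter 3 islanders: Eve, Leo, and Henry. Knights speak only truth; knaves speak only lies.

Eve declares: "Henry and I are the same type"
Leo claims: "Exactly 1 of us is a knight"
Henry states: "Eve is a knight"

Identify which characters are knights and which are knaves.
Eve is a knight.
Leo is a knave.
Henry is a knight.

Verification:
- Eve (knight) says "Henry and I are the same type" - this is TRUE because Eve is a knight and Henry is a knight.
- Leo (knave) says "Exactly 1 of us is a knight" - this is FALSE (a lie) because there are 2 knights.
- Henry (knight) says "Eve is a knight" - this is TRUE because Eve is a knight.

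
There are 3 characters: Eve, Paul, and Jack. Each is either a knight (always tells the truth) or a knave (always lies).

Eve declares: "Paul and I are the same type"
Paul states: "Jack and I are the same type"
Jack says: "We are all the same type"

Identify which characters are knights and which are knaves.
Eve is a knight.
Paul is a knight.
Jack is a knight.

Verification:
- Eve (knight) says "Paul and I are the same type" - this is TRUE because Eve is a knight and Paul is a knight.
- Paul (knight) says "Jack and I are the same type" - this is TRUE because Paul is a knight and Jack is a knight.
- Jack (knight) says "We are all the same type" - this is TRUE because Eve, Paul, and Jack are knights.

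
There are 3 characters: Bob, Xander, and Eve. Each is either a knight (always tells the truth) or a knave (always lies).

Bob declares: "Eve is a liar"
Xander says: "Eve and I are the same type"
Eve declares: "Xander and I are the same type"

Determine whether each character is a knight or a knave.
Bob is a knave.
Xander is a knight.
Eve is a knight.

Verification:
- Bob (knave) says "Eve is a liar" - this is FALSE (a lie) because Eve is a knight.
- Xander (knight) says "Eve and I are the same type" - this is TRUE because Xander is a knight and Eve is a knight.
- Eve (knight) says "Xander and I are the same type" - this is TRUE because Eve is a knight and Xander is a knight.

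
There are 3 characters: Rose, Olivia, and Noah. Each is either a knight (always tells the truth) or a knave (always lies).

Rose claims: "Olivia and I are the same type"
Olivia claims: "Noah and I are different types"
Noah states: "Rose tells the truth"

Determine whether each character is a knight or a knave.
Rose is a knave.
Olivia is a knight.
Noah is a knave.

Verification:
- Rose (knave) says "Olivia and I are the same type" - this is FALSE (a lie) because Rose is a knave and Olivia is a knight.
- Olivia (knight) says "Noah and I are different types" - this is TRUE because Olivia is a knight and Noah is a knave.
- Noah (knave) says "Rose tells the truth" - this is FALSE (a lie) because Rose is a knave.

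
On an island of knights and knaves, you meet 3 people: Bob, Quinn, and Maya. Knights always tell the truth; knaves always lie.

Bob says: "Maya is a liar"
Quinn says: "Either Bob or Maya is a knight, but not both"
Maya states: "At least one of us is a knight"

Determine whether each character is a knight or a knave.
Bob is a knave.
Quinn is a knight.
Maya is a knight.

Verification:
- Bob (knave) says "Maya is a liar" - this is FALSE (a lie) because Maya is a knight.
- Quinn (knight) says "Either Bob or Maya is a knight, but not both" - this is TRUE because Bob is a knave and Maya is a knight.
- Maya (knight) says "At least one of us is a knight" - this is TRUE because Quinn and Maya are knights.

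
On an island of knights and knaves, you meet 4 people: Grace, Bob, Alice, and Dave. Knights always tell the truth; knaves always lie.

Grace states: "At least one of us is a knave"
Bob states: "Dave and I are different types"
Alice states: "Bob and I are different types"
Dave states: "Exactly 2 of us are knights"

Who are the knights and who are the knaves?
Grace is a knight.
Bob is a knave.
Alice is a knave.
Dave is a knave.

Verification:
- Grace (knight) says "At least one of us is a knave" - this is TRUE because Bob, Alice, and Dave are knaves.
- Bob (knave) says "Dave and I are different types" - this is FALSE (a lie) because Bob is a knave and Dave is a knave.
- Alice (knave) says "Bob and I are different types" - this is FALSE (a lie) because Alice is a knave and Bob is a knave.
- Dave (knave) says "Exactly 2 of us are knights" - this is FALSE (a lie) because there are 1 knights.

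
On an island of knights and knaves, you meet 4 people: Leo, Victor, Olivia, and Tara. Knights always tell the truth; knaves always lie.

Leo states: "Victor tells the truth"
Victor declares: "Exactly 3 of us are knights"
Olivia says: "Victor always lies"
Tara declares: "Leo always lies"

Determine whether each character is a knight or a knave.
Leo is a knave.
Victor is a knave.
Olivia is a knight.
Tara is a knight.

Verification:
- Leo (knave) says "Victor tells the truth" - this is FALSE (a lie) because Victor is a knave.
- Victor (knave) says "Exactly 3 of us are knights" - this is FALSE (a lie) because there are 2 knights.
- Olivia (knight) says "Victor always lies" - this is TRUE because Victor is a knave.
- Tara (knight) says "Leo always lies" - this is TRUE because Leo is a knave.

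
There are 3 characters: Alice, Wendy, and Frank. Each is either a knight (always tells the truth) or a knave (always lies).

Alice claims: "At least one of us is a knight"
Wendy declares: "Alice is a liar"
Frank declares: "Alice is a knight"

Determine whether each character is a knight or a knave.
Alice is a knight.
Wendy is a knave.
Frank is a knight.

Verification:
- Alice (knight) says "At least one of us is a knight" - this is TRUE because Alice and Frank are knights.
- Wendy (knave) says "Alice is a liar" - this is FALSE (a lie) because Alice is a knight.
- Frank (knight) says "Alice is a knight" - this is TRUE because Alice is a knight.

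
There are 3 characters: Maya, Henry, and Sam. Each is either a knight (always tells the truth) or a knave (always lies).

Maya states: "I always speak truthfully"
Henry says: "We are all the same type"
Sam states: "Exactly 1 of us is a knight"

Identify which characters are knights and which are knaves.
Maya is a knave.
Henry is a knave.
Sam is a knight.

Verification:
- Maya (knave) says "I always speak truthfully" - this is FALSE (a lie) because Maya is a knave.
- Henry (knave) says "We are all the same type" - this is FALSE (a lie) because Sam is a knight and Maya and Henry are knaves.
- Sam (knight) says "Exactly 1 of us is a knight" - this is TRUE because there are 1 knights.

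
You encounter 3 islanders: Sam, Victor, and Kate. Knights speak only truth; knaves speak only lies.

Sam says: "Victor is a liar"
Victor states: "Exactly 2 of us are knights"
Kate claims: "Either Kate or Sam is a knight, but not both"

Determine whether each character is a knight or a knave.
Sam is a knave.
Victor is a knight.
Kate is a knight.

Verification:
- Sam (knave) says "Victor is a liar" - this is FALSE (a lie) because Victor is a knight.
- Victor (knight) says "Exactly 2 of us are knights" - this is TRUE because there are 2 knights.
- Kate (knight) says "Either Kate or Sam is a knight, but not both" - this is TRUE because Kate is a knight and Sam is a knave.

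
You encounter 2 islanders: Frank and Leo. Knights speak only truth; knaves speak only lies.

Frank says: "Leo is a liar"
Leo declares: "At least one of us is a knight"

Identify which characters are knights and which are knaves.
Frank is a knave.
Leo is a knight.

Verification:
- Frank (knave) says "Leo is a liar" - this is FALSE (a lie) because Leo is a knight.
- Leo (knight) says "At least one of us is a knight" - this is TRUE because Leo is a knight.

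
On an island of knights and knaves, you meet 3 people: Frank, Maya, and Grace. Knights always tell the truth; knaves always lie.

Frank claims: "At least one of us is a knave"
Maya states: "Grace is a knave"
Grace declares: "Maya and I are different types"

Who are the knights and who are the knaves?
Frank is a knight.
Maya is a knave.
Grace is a knight.

Verification:
- Frank (knight) says "At least one of us is a knave" - this is TRUE because Maya is a knave.
- Maya (knave) says "Grace is a knave" - this is FALSE (a lie) because Grace is a knight.
- Grace (knight) says "Maya and I are different types" - this is TRUE because Grace is a knight and Maya is a knave.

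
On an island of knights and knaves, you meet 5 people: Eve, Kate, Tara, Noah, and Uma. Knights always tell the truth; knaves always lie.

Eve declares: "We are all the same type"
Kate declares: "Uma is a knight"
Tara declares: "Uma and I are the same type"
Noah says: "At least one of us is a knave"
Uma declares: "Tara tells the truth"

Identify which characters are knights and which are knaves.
Eve is a knave.
Kate is a knight.
Tara is a knight.
Noah is a knight.
Uma is a knight.

Verification:
- Eve (knave) says "We are all the same type" - this is FALSE (a lie) because Kate, Tara, Noah, and Uma are knights and Eve is a knave.
- Kate (knight) says "Uma is a knight" - this is TRUE because Uma is a knight.
- Tara (knight) says "Uma and I are the same type" - this is TRUE because Tara is a knight and Uma is a knight.
- Noah (knight) says "At least one of us is a knave" - this is TRUE because Eve is a knave.
- Uma (knight) says "Tara tells the truth" - this is TRUE because Tara is a knight.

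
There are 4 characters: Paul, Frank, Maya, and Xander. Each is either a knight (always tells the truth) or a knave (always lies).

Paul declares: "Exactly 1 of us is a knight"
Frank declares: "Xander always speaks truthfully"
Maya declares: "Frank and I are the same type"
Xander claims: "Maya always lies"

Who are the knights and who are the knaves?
Paul is a knave.
Frank is a knight.
Maya is a knave.
Xander is a knight.

Verification:
- Paul (knave) says "Exactly 1 of us is a knight" - this is FALSE (a lie) because there are 2 knights.
- Frank (knight) says "Xander always speaks truthfully" - this is TRUE because Xander is a knight.
- Maya (knave) says "Frank and I are the same type" - this is FALSE (a lie) because Maya is a knave and Frank is a knight.
- Xander (knight) says "Maya always lies" - this is TRUE because Maya is a knave.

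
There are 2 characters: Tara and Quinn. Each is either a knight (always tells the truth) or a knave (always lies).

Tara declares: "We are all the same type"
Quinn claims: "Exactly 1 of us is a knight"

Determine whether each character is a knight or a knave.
Tara is a knave.
Quinn is a knight.

Verification:
- Tara (knave) says "We are all the same type" - this is FALSE (a lie) because Quinn is a knight and Tara is a knave.
- Quinn (knight) says "Exactly 1 of us is a knight" - this is TRUE because there are 1 knights.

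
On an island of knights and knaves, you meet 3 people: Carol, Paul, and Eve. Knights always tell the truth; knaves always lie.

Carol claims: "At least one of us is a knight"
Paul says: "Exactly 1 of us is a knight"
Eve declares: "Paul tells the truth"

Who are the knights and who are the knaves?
Carol is a knave.
Paul is a knave.
Eve is a knave.

Verification:
- Carol (knave) says "At least one of us is a knight" - this is FALSE (a lie) because no one is a knight.
- Paul (knave) says "Exactly 1 of us is a knight" - this is FALSE (a lie) because there are 0 knights.
- Eve (knave) says "Paul tells the truth" - this is FALSE (a lie) because Paul is a knave.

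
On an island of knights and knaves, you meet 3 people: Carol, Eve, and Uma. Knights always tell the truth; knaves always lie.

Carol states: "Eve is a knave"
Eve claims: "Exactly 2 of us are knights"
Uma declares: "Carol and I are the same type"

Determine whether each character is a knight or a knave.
Carol is a knight.
Eve is a knave.
Uma is a knave.

Verification:
- Carol (knight) says "Eve is a knave" - this is TRUE because Eve is a knave.
- Eve (knave) says "Exactly 2 of us are knights" - this is FALSE (a lie) because there are 1 knights.
- Uma (knave) says "Carol and I are the same type" - this is FALSE (a lie) because Uma is a knave and Carol is a knight.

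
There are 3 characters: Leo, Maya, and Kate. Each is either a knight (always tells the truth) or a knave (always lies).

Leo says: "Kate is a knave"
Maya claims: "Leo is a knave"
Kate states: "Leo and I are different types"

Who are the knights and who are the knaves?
Leo is a knave.
Maya is a knight.
Kate is a knight.

Verification:
- Leo (knave) says "Kate is a knave" - this is FALSE (a lie) because Kate is a knight.
- Maya (knight) says "Leo is a knave" - this is TRUE because Leo is a knave.
- Kate (knight) says "Leo and I are different types" - this is TRUE because Kate is a knight and Leo is a knave.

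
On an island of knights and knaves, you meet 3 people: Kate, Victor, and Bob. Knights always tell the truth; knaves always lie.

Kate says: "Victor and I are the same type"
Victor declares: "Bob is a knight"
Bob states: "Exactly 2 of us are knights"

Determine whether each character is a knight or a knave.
Kate is a knave.
Victor is a knight.
Bob is a knight.

Verification:
- Kate (knave) says "Victor and I are the same type" - this is FALSE (a lie) because Kate is a knave and Victor is a knight.
- Victor (knight) says "Bob is a knight" - this is TRUE because Bob is a knight.
- Bob (knight) says "Exactly 2 of us are knights" - this is TRUE because there are 2 knights.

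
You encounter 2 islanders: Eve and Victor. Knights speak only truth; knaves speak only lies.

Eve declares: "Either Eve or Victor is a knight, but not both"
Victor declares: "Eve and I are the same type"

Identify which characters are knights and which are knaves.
Eve is a knight.
Victor is a knave.

Verification:
- Eve (knight) says "Either Eve or Victor is a knight, but not both" - this is TRUE because Eve is a knight and Victor is a knave.
- Victor (knave) says "Eve and I are the same type" - this is FALSE (a lie) because Victor is a knave and Eve is a knight.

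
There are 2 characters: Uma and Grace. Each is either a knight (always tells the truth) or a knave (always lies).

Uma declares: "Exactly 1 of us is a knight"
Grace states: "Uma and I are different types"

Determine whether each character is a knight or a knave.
Uma is a knave.
Grace is a knave.

Verification:
- Uma (knave) says "Exactly 1 of us is a knight" - this is FALSE (a lie) because there are 0 knights.
- Grace (knave) says "Uma and I are different types" - this is FALSE (a lie) because Grace is a knave and Uma is a knave.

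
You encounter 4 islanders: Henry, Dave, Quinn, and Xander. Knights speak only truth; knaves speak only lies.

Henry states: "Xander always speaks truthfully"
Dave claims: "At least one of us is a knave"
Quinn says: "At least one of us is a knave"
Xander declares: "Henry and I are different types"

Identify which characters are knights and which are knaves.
Henry is a knave.
Dave is a knight.
Quinn is a knight.
Xander is a knave.

Verification:
- Henry (knave) says "Xander always speaks truthfully" - this is FALSE (a lie) because Xander is a knave.
- Dave (knight) says "At least one of us is a knave" - this is TRUE because Henry and Xander are knaves.
- Quinn (knight) says "At least one of us is a knave" - this is TRUE because Henry and Xander are knaves.
- Xander (knave) says "Henry and I are different types" - this is FALSE (a lie) because Xander is a knave and Henry is a knave.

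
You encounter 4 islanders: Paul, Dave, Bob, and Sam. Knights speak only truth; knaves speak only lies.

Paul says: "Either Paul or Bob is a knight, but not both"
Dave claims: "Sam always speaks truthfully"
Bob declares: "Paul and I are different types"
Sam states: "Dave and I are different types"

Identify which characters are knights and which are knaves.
Paul is a knave.
Dave is a knave.
Bob is a knave.
Sam is a knave.

Verification:
- Paul (knave) says "Either Paul or Bob is a knight, but not both" - this is FALSE (a lie) because Paul is a knave and Bob is a knave.
- Dave (knave) says "Sam always speaks truthfully" - this is FALSE (a lie) because Sam is a knave.
- Bob (knave) says "Paul and I are different types" - this is FALSE (a lie) because Bob is a knave and Paul is a knave.
- Sam (knave) says "Dave and I are different types" - this is FALSE (a lie) because Sam is a knave and Dave is a knave.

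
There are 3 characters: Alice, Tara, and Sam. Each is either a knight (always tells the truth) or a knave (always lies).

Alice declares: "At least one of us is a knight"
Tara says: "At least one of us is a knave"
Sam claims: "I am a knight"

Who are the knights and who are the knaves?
Alice is a knight.
Tara is a knight.
Sam is a knave.

Verification:
- Alice (knight) says "At least one of us is a knight" - this is TRUE because Alice and Tara are knights.
- Tara (knight) says "At least one of us is a knave" - this is TRUE because Sam is a knave.
- Sam (knave) says "I am a knight" - this is FALSE (a lie) because Sam is a knave.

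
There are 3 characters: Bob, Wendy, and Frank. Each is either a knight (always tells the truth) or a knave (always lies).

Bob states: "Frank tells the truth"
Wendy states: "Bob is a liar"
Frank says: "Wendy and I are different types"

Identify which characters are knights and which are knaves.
Bob is a knight.
Wendy is a knave.
Frank is a knight.

Verification:
- Bob (knight) says "Frank tells the truth" - this is TRUE because Frank is a knight.
- Wendy (knave) says "Bob is a liar" - this is FALSE (a lie) because Bob is a knight.
- Frank (knight) says "Wendy and I are different types" - this is TRUE because Frank is a knight and Wendy is a knave.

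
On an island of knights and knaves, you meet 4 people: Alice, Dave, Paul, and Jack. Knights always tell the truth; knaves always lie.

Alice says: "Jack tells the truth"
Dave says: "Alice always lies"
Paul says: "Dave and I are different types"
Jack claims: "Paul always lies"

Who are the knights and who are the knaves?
Alice is a knight.
Dave is a knave.
Paul is a knave.
Jack is a knight.

Verification:
- Alice (knight) says "Jack tells the truth" - this is TRUE because Jack is a knight.
- Dave (knave) says "Alice always lies" - this is FALSE (a lie) because Alice is a knight.
- Paul (knave) says "Dave and I are different types" - this is FALSE (a lie) because Paul is a knave and Dave is a knave.
- Jack (knight) says "Paul always lies" - this is TRUE because Paul is a knave.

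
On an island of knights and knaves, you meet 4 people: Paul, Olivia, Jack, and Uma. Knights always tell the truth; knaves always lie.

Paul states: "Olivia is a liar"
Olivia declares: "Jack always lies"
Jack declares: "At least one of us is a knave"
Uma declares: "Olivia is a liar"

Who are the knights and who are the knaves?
Paul is a knight.
Olivia is a knave.
Jack is a knight.
Uma is a knight.

Verification:
- Paul (knight) says "Olivia is a liar" - this is TRUE because Olivia is a knave.
- Olivia (knave) says "Jack always lies" - this is FALSE (a lie) because Jack is a knight.
- Jack (knight) says "At least one of us is a knave" - this is TRUE because Olivia is a knave.
- Uma (knight) says "Olivia is a liar" - this is TRUE because Olivia is a knave.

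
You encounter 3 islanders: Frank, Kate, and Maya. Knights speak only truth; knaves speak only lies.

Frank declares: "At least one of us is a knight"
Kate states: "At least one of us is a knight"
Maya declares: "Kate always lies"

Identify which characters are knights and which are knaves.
Frank is a knight.
Kate is a knight.
Maya is a knave.

Verification:
- Frank (knight) says "At least one of us is a knight" - this is TRUE because Frank and Kate are knights.
- Kate (knight) says "At least one of us is a knight" - this is TRUE because Frank and Kate are knights.
- Maya (knave) says "Kate always lies" - this is FALSE (a lie) because Kate is a knight.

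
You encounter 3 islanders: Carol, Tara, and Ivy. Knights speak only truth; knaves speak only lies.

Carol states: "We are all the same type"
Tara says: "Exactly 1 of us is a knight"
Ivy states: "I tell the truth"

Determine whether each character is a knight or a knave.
Carol is a knave.
Tara is a knight.
Ivy is a knave.

Verification:
- Carol (knave) says "We are all the same type" - this is FALSE (a lie) because Tara is a knight and Carol and Ivy are knaves.
- Tara (knight) says "Exactly 1 of us is a knight" - this is TRUE because there are 1 knights.
- Ivy (knave) says "I tell the truth" - this is FALSE (a lie) because Ivy is a knave.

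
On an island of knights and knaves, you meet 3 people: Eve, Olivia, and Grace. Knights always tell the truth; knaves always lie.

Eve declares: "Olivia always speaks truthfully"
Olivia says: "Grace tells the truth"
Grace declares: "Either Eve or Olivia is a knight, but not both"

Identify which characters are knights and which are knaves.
Eve is a knave.
Olivia is a knave.
Grace is a knave.

Verification:
- Eve (knave) says "Olivia always speaks truthfully" - this is FALSE (a lie) because Olivia is a knave.
- Olivia (knave) says "Grace tells the truth" - this is FALSE (a lie) because Grace is a knave.
- Grace (knave) says "Either Eve or Olivia is a knight, but not both" - this is FALSE (a lie) because Eve is a knave and Olivia is a knave.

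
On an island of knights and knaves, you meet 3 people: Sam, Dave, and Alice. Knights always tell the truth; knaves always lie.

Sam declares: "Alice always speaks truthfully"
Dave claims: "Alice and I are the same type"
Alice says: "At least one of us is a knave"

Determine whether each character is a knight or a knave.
Sam is a knight.
Dave is a knave.
Alice is a knight.

Verification:
- Sam (knight) says "Alice always speaks truthfully" - this is TRUE because Alice is a knight.
- Dave (knave) says "Alice and I are the same type" - this is FALSE (a lie) because Dave is a knave and Alice is a knight.
- Alice (knight) says "At least one of us is a knave" - this is TRUE because Dave is a knave.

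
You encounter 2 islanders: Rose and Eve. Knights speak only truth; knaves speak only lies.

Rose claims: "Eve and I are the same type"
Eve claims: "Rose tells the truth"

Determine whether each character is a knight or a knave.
Rose is a knight.
Eve is a knight.

Verification:
- Rose (knight) says "Eve and I are the same type" - this is TRUE because Rose is a knight and Eve is a knight.
- Eve (knight) says "Rose tells the truth" - this is TRUE because Rose is a knight.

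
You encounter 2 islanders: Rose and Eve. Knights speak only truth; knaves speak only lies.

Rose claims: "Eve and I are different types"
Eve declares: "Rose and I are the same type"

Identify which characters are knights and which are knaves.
Rose is a knight.
Eve is a knave.

Verification:
- Rose (knight) says "Eve and I are different types" - this is TRUE because Rose is a knight and Eve is a knave.
- Eve (knave) says "Rose and I are the same type" - this is FALSE (a lie) because Eve is a knave and Rose is a knight.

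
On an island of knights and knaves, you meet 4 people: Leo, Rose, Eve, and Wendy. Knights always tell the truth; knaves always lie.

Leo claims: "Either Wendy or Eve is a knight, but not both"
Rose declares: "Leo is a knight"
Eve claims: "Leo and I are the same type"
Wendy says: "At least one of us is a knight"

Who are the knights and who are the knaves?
Leo is a knight.
Rose is a knight.
Eve is a knave.
Wendy is a knight.

Verification:
- Leo (knight) says "Either Wendy or Eve is a knight, but not both" - this is TRUE because Wendy is a knight and Eve is a knave.
- Rose (knight) says "Leo is a knight" - this is TRUE because Leo is a knight.
- Eve (knave) says "Leo and I are the same type" - this is FALSE (a lie) because Eve is a knave and Leo is a knight.
- Wendy (knight) says "At least one of us is a knight" - this is TRUE because Leo, Rose, and Wendy are knights.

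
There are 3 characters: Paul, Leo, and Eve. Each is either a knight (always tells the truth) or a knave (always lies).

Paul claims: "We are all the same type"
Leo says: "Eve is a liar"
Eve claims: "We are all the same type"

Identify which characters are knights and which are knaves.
Paul is a knave.
Leo is a knight.
Eve is a knave.

Verification:
- Paul (knave) says "We are all the same type" - this is FALSE (a lie) because Leo is a knight and Paul and Eve are knaves.
- Leo (knight) says "Eve is a liar" - this is TRUE because Eve is a knave.
- Eve (knave) says "We are all the same type" - this is FALSE (a lie) because Leo is a knight and Paul and Eve are knaves.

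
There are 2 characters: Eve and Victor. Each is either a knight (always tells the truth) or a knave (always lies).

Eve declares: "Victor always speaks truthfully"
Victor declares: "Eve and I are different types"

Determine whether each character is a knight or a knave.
Eve is a knave.
Victor is a knave.

Verification:
- Eve (knave) says "Victor always speaks truthfully" - this is FALSE (a lie) because Victor is a knave.
- Victor (knave) says "Eve and I are different types" - this is FALSE (a lie) because Victor is a knave and Eve is a knave.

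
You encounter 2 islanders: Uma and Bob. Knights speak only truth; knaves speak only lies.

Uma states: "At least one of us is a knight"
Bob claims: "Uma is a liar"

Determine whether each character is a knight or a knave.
Uma is a knight.
Bob is a knave.

Verification:
- Uma (knight) says "At least one of us is a knight" - this is TRUE because Uma is a knight.
- Bob (knave) says "Uma is a liar" - this is FALSE (a lie) because Uma is a knight.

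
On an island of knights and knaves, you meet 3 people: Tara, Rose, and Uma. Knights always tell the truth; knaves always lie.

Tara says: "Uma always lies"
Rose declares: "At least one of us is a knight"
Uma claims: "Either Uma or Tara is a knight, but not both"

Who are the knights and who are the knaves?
Tara is a knave.
Rose is a knight.
Uma is a knight.

Verification:
- Tara (knave) says "Uma always lies" - this is FALSE (a lie) because Uma is a knight.
- Rose (knight) says "At least one of us is a knight" - this is TRUE because Rose and Uma are knights.
- Uma (knight) says "Either Uma or Tara is a knight, but not both" - this is TRUE because Uma is a knight and Tara is a knave.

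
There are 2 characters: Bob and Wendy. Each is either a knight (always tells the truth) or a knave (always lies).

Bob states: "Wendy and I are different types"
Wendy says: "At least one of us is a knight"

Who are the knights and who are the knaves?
Bob is a knave.
Wendy is a knave.

Verification:
- Bob (knave) says "Wendy and I are different types" - this is FALSE (a lie) because Bob is a knave and Wendy is a knave.
- Wendy (knave) says "At least one of us is a knight" - this is FALSE (a lie) because no one is a knight.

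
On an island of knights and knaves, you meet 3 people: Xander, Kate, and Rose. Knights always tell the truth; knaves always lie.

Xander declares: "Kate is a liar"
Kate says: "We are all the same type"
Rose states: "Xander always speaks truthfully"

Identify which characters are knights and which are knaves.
Xander is a knight.
Kate is a knave.
Rose is a knight.

Verification:
- Xander (knight) says "Kate is a liar" - this is TRUE because Kate is a knave.
- Kate (knave) says "We are all the same type" - this is FALSE (a lie) because Xander and Rose are knights and Kate is a knave.
- Rose (knight) says "Xander always speaks truthfully" - this is TRUE because Xander is a knight.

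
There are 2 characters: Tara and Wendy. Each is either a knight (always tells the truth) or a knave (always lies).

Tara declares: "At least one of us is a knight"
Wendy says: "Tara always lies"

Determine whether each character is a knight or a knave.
Tara is a knight.
Wendy is a knave.

Verification:
- Tara (knight) says "At least one of us is a knight" - this is TRUE because Tara is a knight.
- Wendy (knave) says "Tara always lies" - this is FALSE (a lie) because Tara is a knight.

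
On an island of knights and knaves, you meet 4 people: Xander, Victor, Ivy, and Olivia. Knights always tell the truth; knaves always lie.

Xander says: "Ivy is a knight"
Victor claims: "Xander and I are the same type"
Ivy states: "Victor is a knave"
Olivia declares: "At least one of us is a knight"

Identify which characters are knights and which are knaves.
Xander is a knight.
Victor is a knave.
Ivy is a knight.
Olivia is a knight.

Verification:
- Xander (knight) says "Ivy is a knight" - this is TRUE because Ivy is a knight.
- Victor (knave) says "Xander and I are the same type" - this is FALSE (a lie) because Victor is a knave and Xander is a knight.
- Ivy (knight) says "Victor is a knave" - this is TRUE because Victor is a knave.
- Olivia (knight) says "At least one of us is a knight" - this is TRUE because Xander, Ivy, and Olivia are knights.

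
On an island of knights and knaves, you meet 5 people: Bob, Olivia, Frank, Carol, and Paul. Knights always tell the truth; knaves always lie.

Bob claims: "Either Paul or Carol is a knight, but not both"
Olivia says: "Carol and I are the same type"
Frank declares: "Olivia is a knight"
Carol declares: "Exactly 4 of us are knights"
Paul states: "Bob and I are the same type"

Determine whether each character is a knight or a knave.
Bob is a knight.
Olivia is a knight.
Frank is a knight.
Carol is a knight.
Paul is a knave.

Verification:
- Bob (knight) says "Either Paul or Carol is a knight, but not both" - this is TRUE because Paul is a knave and Carol is a knight.
- Olivia (knight) says "Carol and I are the same type" - this is TRUE because Olivia is a knight and Carol is a knight.
- Frank (knight) says "Olivia is a knight" - this is TRUE because Olivia is a knight.
- Carol (knight) says "Exactly 4 of us are knights" - this is TRUE because there are 4 knights.
- Paul (knave) says "Bob and I are the same type" - this is FALSE (a lie) because Paul is a knave and Bob is a knight.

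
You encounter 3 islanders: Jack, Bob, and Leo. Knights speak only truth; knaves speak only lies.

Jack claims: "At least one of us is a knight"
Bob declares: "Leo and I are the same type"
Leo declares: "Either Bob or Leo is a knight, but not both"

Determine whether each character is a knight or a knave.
Jack is a knight.
Bob is a knave.
Leo is a knight.

Verification:
- Jack (knight) says "At least one of us is a knight" - this is TRUE because Jack and Leo are knights.
- Bob (knave) says "Leo and I are the same type" - this is FALSE (a lie) because Bob is a knave and Leo is a knight.
- Leo (knight) says "Either Bob or Leo is a knight, but not both" - this is TRUE because Bob is a knave and Leo is a knight.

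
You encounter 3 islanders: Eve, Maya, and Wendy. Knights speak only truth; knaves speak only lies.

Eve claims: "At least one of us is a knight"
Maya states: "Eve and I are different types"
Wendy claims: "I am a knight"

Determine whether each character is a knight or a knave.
Eve is a knave.
Maya is a knave.
Wendy is a knave.

Verification:
- Eve (knave) says "At least one of us is a knight" - this is FALSE (a lie) because no one is a knight.
- Maya (knave) says "Eve and I are different types" - this is FALSE (a lie) because Maya is a knave and Eve is a knave.
- Wendy (knave) says "I am a knight" - this is FALSE (a lie) because Wendy is a knave.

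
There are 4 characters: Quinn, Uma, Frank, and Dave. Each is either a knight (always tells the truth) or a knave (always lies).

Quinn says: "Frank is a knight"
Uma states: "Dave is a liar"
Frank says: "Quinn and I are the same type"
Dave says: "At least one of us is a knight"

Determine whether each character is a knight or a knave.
Quinn is a knight.
Uma is a knave.
Frank is a knight.
Dave is a knight.

Verification:
- Quinn (knight) says "Frank is a knight" - this is TRUE because Frank is a knight.
- Uma (knave) says "Dave is a liar" - this is FALSE (a lie) because Dave is a knight.
- Frank (knight) says "Quinn and I are the same type" - this is TRUE because Frank is a knight and Quinn is a knight.
- Dave (knight) says "At least one of us is a knight" - this is TRUE because Quinn, Frank, and Dave are knights.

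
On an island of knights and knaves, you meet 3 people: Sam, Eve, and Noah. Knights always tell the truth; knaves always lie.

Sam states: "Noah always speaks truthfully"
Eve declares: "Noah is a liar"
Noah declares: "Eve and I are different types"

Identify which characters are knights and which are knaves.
Sam is a knight.
Eve is a knave.
Noah is a knight.

Verification:
- Sam (knight) says "Noah always speaks truthfully" - this is TRUE because Noah is a knight.
- Eve (knave) says "Noah is a liar" - this is FALSE (a lie) because Noah is a knight.
- Noah (knight) says "Eve and I are different types" - this is TRUE because Noah is a knight and Eve is a knave.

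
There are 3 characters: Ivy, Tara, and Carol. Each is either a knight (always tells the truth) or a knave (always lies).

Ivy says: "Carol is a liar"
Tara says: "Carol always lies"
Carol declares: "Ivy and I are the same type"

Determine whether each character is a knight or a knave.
Ivy is a knight.
Tara is a knight.
Carol is a knave.

Verification:
- Ivy (knight) says "Carol is a liar" - this is TRUE because Carol is a knave.
- Tara (knight) says "Carol always lies" - this is TRUE because Carol is a knave.
- Carol (knave) says "Ivy and I are the same type" - this is FALSE (a lie) because Carol is a knave and Ivy is a knight.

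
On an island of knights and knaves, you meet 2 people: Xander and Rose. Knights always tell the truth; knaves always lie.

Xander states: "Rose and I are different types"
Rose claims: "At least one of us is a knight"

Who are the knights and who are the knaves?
Xander is a knave.
Rose is a knave.

Verification:
- Xander (knave) says "Rose and I are different types" - this is FALSE (a lie) because Xander is a knave and Rose is a knave.
- Rose (knave) says "At least one of us is a knight" - this is FALSE (a lie) because no one is a knight.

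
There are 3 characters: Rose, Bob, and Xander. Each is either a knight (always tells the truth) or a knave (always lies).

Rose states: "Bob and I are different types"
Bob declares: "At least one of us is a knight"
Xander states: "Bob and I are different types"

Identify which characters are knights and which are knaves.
Rose is a knave.
Bob is a knave.
Xander is a knave.

Verification:
- Rose (knave) says "Bob and I are different types" - this is FALSE (a lie) because Rose is a knave and Bob is a knave.
- Bob (knave) says "At least one of us is a knight" - this is FALSE (a lie) because no one is a knight.
- Xander (knave) says "Bob and I are different types" - this is FALSE (a lie) because Xander is a knave and Bob is a knave.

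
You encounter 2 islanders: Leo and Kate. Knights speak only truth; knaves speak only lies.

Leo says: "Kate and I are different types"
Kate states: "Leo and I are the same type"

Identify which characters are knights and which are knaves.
Leo is a knight.
Kate is a knave.

Verification:
- Leo (knight) says "Kate and I are different types" - this is TRUE because Leo is a knight and Kate is a knave.
- Kate (knave) says "Leo and I are the same type" - this is FALSE (a lie) because Kate is a knave and Leo is a knight.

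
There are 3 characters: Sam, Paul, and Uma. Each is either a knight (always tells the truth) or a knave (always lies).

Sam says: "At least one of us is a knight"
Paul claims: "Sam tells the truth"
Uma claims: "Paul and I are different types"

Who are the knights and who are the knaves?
Sam is a knave.
Paul is a knave.
Uma is a knave.

Verification:
- Sam (knave) says "At least one of us is a knight" - this is FALSE (a lie) because no one is a knight.
- Paul (knave) says "Sam tells the truth" - this is FALSE (a lie) because Sam is a knave.
- Uma (knave) says "Paul and I are different types" - this is FALSE (a lie) because Uma is a knave and Paul is a knave.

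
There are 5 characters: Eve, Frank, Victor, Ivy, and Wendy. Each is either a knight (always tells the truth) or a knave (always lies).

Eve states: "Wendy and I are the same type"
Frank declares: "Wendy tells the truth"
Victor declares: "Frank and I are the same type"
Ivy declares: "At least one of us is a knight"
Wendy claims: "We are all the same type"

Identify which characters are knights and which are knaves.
Eve is a knight.
Frank is a knight.
Victor is a knight.
Ivy is a knight.
Wendy is a knight.

Verification:
- Eve (knight) says "Wendy and I are the same type" - this is TRUE because Eve is a knight and Wendy is a knight.
- Frank (knight) says "Wendy tells the truth" - this is TRUE because Wendy is a knight.
- Victor (knight) says "Frank and I are the same type" - this is TRUE because Victor is a knight and Frank is a knight.
- Ivy (knight) says "At least one of us is a knight" - this is TRUE because Eve, Frank, Victor, Ivy, and Wendy are knights.
- Wendy (knight) says "We are all the same type" - this is TRUE because Eve, Frank, Victor, Ivy, and Wendy are knights.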